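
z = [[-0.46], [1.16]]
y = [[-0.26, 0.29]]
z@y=[[0.12, -0.13], [-0.30, 0.34]]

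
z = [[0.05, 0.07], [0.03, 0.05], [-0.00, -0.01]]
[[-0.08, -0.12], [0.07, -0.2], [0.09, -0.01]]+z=[[-0.03, -0.05], [0.10, -0.15], [0.09, -0.02]]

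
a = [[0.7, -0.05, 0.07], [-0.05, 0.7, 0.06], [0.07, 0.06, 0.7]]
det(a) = 0.335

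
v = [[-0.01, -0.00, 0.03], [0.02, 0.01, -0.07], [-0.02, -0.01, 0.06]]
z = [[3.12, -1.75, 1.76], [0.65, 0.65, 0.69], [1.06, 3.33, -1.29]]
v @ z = [[0.00, 0.12, -0.06], [-0.01, -0.26, 0.13], [-0.01, 0.23, -0.12]]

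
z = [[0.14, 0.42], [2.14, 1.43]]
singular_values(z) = [2.6, 0.27]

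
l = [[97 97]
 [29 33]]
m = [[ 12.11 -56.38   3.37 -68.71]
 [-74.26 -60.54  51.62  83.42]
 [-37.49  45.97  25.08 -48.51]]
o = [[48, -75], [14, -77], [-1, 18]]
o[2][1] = 18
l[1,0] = 29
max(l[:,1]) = 97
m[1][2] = 51.62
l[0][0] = 97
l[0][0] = 97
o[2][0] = -1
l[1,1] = 33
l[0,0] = 97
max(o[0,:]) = 48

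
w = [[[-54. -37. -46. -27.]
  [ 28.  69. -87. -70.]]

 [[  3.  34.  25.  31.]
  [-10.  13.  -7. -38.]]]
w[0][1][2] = -87.0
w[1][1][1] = 13.0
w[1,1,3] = -38.0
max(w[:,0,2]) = 25.0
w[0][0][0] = -54.0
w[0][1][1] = 69.0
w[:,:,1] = [[-37.0, 69.0], [34.0, 13.0]]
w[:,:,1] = [[-37.0, 69.0], [34.0, 13.0]]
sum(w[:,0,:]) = -71.0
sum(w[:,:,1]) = 79.0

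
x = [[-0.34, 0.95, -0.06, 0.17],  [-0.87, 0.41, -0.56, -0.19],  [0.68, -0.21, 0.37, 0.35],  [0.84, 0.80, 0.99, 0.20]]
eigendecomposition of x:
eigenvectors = [[(0.3-0.33j), (0.3+0.33j), (0.17+0j), -0.62+0.00j],  [(0.55+0j), 0.55-0.00j, 0.17+0.00j, -0.25+0.00j],  [(-0.48-0.08j), (-0.48+0.08j), (0.31+0j), 0.65+0.00j],  [(-0.29-0.42j), (-0.29+0.42j), -0.92+0.00j, (0.37+0j)]]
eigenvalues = [(0.53+0.75j), (0.53-0.75j), (-0.43+0j), (0.01+0j)]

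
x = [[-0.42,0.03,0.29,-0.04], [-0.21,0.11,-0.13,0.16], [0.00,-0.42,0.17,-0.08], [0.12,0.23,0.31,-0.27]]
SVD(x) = [[-0.71, -0.62, -0.20, -0.28],  [0.19, -0.59, 0.03, 0.78],  [-0.28, 0.4, -0.78, 0.39],  [-0.62, 0.34, 0.59, 0.38]] @ diag([0.5626693819126487, 0.5010545061709852, 0.4919772258926061, 0.0024408414129678075]) @ [[0.32, -0.04, -0.84, 0.44], [0.85, -0.34, 0.14, -0.39], [0.3, 0.94, -0.02, -0.17], [0.30, 0.06, 0.53, 0.79]]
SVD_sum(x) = [[-0.13,0.02,0.33,-0.18], [0.03,-0.0,-0.09,0.05], [-0.05,0.01,0.13,-0.07], [-0.11,0.02,0.29,-0.15]] + [[-0.26,  0.11,  -0.04,  0.12],  [-0.25,  0.1,  -0.04,  0.11],  [0.17,  -0.07,  0.03,  -0.08],  [0.14,  -0.06,  0.02,  -0.07]] + [[-0.03,-0.09,0.00,0.02], [0.0,0.01,-0.00,-0.0], [-0.12,-0.36,0.01,0.07], [0.09,0.27,-0.01,-0.05]] + [[-0.00, -0.0, -0.0, -0.0], [0.00, 0.0, 0.00, 0.0], [0.00, 0.00, 0.0, 0.00], [0.00, 0.0, 0.0, 0.0]]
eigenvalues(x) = [(-0.39+0.15j), (-0.39-0.15j), (0.37+0j), (0.01+0j)]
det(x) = 0.00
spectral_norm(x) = 0.56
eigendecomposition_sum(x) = [[(-0.22+0.07j),0.08+0.11j,(0.12+0.06j),(-0-0.08j)], [(-0.08-0.12j),(-0.05+0.07j),(-0.02+0.08j),(0.05-0.02j)], [(-0.04-0.05j),-0.02+0.03j,-0.00+0.04j,(0.02-0.01j)], [0.05+0.34j,(0.18-0.09j),0.12-0.15j,(-0.12-0.02j)]] + [[-0.22-0.07j, 0.08-0.11j, (0.12-0.06j), -0.00+0.08j], [-0.08+0.12j, -0.05-0.07j, (-0.02-0.08j), 0.05+0.02j], [-0.04+0.05j, -0.02-0.03j, (-0-0.04j), 0.02+0.01j], [0.05-0.34j, 0.18+0.09j, 0.12+0.15j, (-0.12+0.02j)]] + [[0.03+0.00j, (-0.13-0j), 0.06-0.00j, -0.04-0.00j],[-0.05-0.00j, 0.21+0.00j, (-0.1+0j), (0.07+0j)],[(0.08+0j), -0.38-0.00j, 0.18-0.00j, -0.12-0.00j],[(0.03+0j), -0.13-0.00j, (0.06-0j), -0.04-0.00j]] + [[(-0-0j), 0.00+0.00j, 0.00+0.00j, 0j],[(-0-0j), 0j, 0j, 0.00+0.00j],[-0.00-0.00j, 0j, 0j, 0j],[(-0-0j), (0.01+0j), 0.00+0.00j, 0j]]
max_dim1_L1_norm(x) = 0.93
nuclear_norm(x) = 1.56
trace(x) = -0.41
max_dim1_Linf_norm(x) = 0.42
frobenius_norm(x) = 0.90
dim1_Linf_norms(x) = [0.42, 0.21, 0.42, 0.31]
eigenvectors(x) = [[(-0.08-0.51j), (-0.08+0.51j), (0.27+0j), (0.3+0j)], [0.29-0.15j, 0.29+0.15j, (-0.44+0j), 0.06+0.00j], [(0.13-0.07j), (0.13+0.07j), 0.81+0.00j, (0.54+0j)], [(-0.78+0j), (-0.78-0j), 0.28+0.00j, 0.79+0.00j]]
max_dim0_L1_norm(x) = 0.9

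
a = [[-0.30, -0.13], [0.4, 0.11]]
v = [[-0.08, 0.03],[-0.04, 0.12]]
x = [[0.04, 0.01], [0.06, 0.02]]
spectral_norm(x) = 0.08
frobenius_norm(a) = 0.53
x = v @ a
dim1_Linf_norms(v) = [0.08, 0.12]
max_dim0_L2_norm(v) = 0.12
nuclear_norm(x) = 0.08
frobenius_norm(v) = 0.15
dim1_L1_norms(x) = [0.05, 0.08]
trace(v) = 0.04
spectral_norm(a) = 0.53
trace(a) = -0.19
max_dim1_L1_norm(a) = 0.51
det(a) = 0.02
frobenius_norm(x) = 0.08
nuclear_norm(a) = 0.56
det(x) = 0.00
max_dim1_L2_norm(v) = 0.13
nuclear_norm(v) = 0.20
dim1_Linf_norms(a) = [0.3, 0.4]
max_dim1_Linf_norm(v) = 0.12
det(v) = -0.01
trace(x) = 0.06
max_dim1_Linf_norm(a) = 0.4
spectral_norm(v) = 0.14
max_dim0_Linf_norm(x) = 0.06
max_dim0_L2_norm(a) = 0.5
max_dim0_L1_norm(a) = 0.7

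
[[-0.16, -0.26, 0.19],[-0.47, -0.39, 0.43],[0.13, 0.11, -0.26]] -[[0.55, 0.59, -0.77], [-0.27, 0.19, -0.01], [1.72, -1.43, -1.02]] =[[-0.71,-0.85,0.96], [-0.20,-0.58,0.44], [-1.59,1.54,0.76]]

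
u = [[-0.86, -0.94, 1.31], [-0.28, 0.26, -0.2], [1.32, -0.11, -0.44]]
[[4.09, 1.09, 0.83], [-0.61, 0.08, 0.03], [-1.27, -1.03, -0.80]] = u @ [[-0.30, -0.47, -0.07], [-0.97, 0.43, 1.06], [2.23, 0.83, 1.35]]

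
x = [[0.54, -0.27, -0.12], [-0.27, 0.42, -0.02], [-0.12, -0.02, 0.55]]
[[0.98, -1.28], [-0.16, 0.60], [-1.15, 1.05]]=x @[[1.78, -1.91], [0.68, 0.27], [-1.67, 1.5]]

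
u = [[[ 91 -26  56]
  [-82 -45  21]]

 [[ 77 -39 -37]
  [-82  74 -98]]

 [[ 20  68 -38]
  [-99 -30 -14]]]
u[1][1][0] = -82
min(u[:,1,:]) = -99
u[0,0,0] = 91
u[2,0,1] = 68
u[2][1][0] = -99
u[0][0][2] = 56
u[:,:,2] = [[56, 21], [-37, -98], [-38, -14]]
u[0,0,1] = -26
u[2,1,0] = -99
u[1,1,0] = -82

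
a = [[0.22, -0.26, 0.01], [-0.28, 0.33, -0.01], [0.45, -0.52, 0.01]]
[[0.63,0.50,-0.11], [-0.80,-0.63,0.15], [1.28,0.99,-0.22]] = a @ [[1.83, 0.59, 1.48], [-0.91, -1.36, 1.72], [-1.26, 1.9, 0.78]]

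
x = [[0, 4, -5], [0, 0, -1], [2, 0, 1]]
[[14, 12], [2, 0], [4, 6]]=x @ [[3, 3], [1, 3], [-2, 0]]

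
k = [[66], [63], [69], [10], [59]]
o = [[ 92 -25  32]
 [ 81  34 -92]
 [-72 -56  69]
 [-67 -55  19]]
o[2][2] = 69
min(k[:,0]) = 10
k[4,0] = 59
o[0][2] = 32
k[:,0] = [66, 63, 69, 10, 59]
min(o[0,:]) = -25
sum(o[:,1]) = -102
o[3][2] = 19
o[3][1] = -55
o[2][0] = -72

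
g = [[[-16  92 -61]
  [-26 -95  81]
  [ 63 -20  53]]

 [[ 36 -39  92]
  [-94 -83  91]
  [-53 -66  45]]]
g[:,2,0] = [63, -53]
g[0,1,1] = -95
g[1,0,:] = [36, -39, 92]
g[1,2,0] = -53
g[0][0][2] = -61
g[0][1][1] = -95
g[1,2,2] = 45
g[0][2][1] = -20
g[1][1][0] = -94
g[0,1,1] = -95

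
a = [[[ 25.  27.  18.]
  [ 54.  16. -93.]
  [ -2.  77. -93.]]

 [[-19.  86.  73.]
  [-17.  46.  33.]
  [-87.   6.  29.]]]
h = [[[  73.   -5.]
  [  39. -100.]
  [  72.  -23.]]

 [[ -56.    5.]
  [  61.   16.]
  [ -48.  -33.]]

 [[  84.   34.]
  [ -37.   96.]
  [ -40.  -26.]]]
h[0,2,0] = 72.0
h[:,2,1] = [-23.0, -33.0, -26.0]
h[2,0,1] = 34.0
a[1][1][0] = -17.0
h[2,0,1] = 34.0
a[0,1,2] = -93.0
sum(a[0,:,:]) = 29.0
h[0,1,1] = -100.0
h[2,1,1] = 96.0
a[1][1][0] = -17.0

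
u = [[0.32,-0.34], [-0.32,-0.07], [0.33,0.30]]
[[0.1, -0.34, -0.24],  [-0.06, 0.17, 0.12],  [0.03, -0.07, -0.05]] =u@[[0.2,-0.61,-0.43], [-0.12,0.43,0.30]]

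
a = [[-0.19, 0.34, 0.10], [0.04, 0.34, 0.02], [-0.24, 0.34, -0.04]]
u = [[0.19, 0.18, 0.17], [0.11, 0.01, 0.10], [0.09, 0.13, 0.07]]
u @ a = [[-0.07, 0.18, 0.02], [-0.04, 0.07, 0.01], [-0.03, 0.10, 0.01]]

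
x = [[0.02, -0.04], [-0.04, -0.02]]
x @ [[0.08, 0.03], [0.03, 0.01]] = [[0.00, 0.0], [-0.00, -0.00]]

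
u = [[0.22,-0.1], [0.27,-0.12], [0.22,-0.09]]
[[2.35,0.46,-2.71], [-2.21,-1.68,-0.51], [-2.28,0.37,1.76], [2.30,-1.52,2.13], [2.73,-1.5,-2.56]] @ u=[[0.04, -0.05], [-1.05, 0.47], [-0.01, 0.03], [0.56, -0.24], [-0.37, 0.14]]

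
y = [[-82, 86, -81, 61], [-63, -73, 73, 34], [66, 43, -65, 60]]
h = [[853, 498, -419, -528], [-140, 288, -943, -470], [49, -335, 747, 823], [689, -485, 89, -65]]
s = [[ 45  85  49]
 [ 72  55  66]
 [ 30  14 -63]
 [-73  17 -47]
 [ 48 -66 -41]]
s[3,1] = 17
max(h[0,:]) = 853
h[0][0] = 853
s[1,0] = 72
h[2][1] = -335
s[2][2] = -63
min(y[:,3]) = 34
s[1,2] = 66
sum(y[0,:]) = -16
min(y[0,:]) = -82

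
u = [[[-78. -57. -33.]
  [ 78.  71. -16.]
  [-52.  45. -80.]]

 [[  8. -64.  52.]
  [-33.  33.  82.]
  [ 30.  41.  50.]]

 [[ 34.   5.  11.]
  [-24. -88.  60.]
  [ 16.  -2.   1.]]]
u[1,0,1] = -64.0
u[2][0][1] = 5.0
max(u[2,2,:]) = 16.0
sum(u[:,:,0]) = -21.0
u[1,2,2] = 50.0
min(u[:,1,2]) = -16.0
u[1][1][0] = -33.0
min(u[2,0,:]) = 5.0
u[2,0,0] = 34.0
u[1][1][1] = 33.0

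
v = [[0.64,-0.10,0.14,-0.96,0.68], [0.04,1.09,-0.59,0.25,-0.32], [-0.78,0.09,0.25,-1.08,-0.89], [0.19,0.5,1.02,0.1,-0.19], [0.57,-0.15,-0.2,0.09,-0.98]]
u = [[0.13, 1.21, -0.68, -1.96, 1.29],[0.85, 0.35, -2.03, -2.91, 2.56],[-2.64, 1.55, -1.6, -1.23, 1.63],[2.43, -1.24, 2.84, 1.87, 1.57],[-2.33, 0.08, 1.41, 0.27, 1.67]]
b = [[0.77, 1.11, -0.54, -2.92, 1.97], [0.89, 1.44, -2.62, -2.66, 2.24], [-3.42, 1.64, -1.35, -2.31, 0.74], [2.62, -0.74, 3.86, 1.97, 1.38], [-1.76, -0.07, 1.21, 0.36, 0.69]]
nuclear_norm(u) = 16.11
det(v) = -3.44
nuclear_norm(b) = 16.91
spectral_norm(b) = 7.57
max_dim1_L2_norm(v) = 1.62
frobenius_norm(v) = 2.98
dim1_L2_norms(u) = [2.73, 4.47, 4.01, 4.63, 3.21]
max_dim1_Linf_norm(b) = 3.86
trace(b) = 3.52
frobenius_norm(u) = 8.68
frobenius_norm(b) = 9.58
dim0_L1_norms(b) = [9.46, 5.0, 9.58, 10.22, 7.02]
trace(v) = 1.10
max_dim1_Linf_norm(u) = 2.91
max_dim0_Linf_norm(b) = 3.86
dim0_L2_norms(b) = [4.8, 2.56, 5.03, 4.99, 3.44]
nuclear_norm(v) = 6.53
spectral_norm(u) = 6.53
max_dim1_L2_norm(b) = 5.3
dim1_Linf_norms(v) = [0.96, 1.09, 1.08, 1.02, 0.98]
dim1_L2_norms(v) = [1.35, 1.3, 1.62, 1.17, 1.16]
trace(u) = 2.42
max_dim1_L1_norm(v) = 3.09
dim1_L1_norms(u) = [5.27, 8.7, 8.65, 9.95, 5.76]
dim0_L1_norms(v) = [2.22, 1.93, 2.2, 2.48, 3.06]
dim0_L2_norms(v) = [1.17, 1.22, 1.23, 1.47, 1.53]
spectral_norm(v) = 1.66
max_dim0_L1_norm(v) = 3.06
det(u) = 71.63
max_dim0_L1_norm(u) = 8.72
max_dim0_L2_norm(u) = 4.36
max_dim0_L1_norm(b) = 10.22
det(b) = 42.41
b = u + v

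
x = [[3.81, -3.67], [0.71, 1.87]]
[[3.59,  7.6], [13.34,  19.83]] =x@[[5.72,8.94],[4.96,7.21]]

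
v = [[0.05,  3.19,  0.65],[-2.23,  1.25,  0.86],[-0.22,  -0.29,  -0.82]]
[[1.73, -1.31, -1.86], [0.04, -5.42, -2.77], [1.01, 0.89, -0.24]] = v @[[-0.12, 1.77, 0.98], [0.85, -0.13, -0.65], [-1.50, -1.52, 0.26]]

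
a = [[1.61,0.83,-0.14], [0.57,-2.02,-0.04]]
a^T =[[1.61, 0.57],[0.83, -2.02],[-0.14, -0.04]]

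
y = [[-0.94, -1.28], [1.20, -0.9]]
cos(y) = [[1.11, -1.3], [1.22, 1.15]]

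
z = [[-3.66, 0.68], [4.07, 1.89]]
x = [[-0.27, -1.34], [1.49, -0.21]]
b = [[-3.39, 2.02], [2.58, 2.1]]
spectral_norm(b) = 4.28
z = b + x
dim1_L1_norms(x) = [1.61, 1.7]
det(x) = 2.05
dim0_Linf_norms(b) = [3.39, 2.1]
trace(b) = -1.29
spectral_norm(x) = 1.52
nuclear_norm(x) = 2.87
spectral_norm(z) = 5.56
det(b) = -12.33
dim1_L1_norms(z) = [4.34, 5.96]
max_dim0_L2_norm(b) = 4.26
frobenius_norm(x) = 2.03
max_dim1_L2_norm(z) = 4.49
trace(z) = -1.77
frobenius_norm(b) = 5.16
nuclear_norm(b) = 7.16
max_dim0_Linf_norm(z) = 4.07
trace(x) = -0.48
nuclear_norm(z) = 7.31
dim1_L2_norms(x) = [1.37, 1.5]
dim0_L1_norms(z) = [7.73, 2.57]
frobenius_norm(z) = 5.83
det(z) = -9.69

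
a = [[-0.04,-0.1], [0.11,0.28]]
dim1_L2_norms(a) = [0.11, 0.3]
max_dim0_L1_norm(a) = 0.38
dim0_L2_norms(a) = [0.12, 0.3]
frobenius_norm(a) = 0.32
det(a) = -0.00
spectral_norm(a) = 0.32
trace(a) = 0.24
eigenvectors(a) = [[-0.93, 0.34], [0.36, -0.94]]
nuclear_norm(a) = 0.32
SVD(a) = [[-0.34, 0.94], [0.94, 0.34]] @ diag([0.31953029312684095, 0.00062591874480147]) @ [[0.37, 0.93], [-0.93, 0.37]]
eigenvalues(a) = [-0.0, 0.24]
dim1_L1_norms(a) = [0.14, 0.39]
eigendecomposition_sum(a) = [[-0.00, -0.0], [0.00, 0.0]] + [[-0.04, -0.10], [0.11, 0.28]]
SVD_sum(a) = [[-0.04, -0.1], [0.11, 0.28]] + [[-0.00, 0.0], [-0.0, 0.00]]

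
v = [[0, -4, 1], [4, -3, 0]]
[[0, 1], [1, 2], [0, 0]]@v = [[4, -3, 0], [8, -10, 1], [0, 0, 0]]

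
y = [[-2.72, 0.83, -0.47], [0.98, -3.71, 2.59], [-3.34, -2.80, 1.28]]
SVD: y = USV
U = [[0.04, 0.66, -0.75],  [-0.73, -0.49, -0.47],  [-0.68, 0.57, 0.46]]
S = [5.61, 4.33, 0.33]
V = [[0.26,0.83,-0.5],  [-0.96,0.18,-0.2],  [0.07,-0.53,-0.85]]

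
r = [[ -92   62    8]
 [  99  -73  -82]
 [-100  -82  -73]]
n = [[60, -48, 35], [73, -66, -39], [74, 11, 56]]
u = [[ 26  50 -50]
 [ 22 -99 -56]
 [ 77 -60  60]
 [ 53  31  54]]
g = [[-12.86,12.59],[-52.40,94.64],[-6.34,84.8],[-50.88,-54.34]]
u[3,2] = 54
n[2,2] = 56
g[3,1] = -54.34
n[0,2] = 35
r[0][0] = -92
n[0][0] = 60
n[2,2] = 56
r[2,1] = -82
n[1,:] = [73, -66, -39]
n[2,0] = 74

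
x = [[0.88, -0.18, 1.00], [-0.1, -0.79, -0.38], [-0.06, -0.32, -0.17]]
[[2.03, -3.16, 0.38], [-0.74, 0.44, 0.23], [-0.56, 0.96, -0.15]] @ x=[[2.08, 2.01, 3.17], [-0.71, -0.29, -0.95], [-0.58, -0.61, -0.9]]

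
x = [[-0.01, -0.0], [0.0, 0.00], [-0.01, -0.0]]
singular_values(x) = [0.01, 0.0]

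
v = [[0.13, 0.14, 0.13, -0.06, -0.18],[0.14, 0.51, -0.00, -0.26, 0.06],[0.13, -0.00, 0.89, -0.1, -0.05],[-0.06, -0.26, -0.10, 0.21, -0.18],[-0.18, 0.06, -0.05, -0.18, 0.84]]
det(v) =0.000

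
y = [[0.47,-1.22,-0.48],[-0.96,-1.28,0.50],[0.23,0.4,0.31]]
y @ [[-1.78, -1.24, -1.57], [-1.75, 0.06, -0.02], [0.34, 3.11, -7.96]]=[[1.14, -2.15, 3.11], [4.12, 2.67, -2.45], [-1.0, 0.7, -2.84]]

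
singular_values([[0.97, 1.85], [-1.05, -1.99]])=[3.07, 0.0]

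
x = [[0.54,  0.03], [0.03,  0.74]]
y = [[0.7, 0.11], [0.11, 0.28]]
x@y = [[0.38, 0.07], [0.1, 0.21]]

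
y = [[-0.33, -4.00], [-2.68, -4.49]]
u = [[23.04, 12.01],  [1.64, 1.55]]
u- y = [[23.37, 16.01], [4.32, 6.04]]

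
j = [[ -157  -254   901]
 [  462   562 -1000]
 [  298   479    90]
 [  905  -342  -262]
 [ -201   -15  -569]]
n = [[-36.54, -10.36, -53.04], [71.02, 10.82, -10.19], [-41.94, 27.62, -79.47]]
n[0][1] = -10.36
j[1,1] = 562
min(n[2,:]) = -79.47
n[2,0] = -41.94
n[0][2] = -53.04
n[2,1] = 27.62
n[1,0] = 71.02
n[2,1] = 27.62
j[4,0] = -201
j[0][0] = -157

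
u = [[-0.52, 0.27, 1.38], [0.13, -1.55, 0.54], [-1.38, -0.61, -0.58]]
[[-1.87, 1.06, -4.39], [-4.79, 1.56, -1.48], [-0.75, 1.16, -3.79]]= u@[[0.19, -0.74, 3.36], [2.49, -0.84, 0.53], [-1.77, 0.65, -2.02]]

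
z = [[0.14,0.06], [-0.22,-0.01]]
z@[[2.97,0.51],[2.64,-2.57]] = [[0.57, -0.08], [-0.68, -0.09]]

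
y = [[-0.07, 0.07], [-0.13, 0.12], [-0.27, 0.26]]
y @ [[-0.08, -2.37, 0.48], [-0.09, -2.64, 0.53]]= [[-0.00,-0.02,0.00], [-0.00,-0.01,0.00], [-0.00,-0.05,0.01]]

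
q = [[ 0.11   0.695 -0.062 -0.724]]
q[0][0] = 0.11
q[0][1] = 0.695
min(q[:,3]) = -0.724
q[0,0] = 0.11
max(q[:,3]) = -0.724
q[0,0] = 0.11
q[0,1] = 0.695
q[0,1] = 0.695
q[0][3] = -0.724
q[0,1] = 0.695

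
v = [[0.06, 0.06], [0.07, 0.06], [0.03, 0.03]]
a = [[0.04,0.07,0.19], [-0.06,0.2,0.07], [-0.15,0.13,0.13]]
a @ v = [[0.01, 0.01],  [0.01, 0.01],  [0.0, 0.0]]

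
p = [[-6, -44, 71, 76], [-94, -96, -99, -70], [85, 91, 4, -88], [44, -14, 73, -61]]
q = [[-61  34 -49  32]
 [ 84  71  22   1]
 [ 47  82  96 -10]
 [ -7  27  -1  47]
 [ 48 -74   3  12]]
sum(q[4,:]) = -11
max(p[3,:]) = 73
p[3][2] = 73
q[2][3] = -10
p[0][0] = -6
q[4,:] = [48, -74, 3, 12]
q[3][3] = 47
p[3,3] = -61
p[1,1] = -96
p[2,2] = 4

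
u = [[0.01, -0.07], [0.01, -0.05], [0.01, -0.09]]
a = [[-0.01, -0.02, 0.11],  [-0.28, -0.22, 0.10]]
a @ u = [[0.0, -0.01], [-0.00, 0.02]]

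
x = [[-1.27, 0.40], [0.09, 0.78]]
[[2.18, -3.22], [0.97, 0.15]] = x@[[-1.28, 2.50], [1.39, -0.1]]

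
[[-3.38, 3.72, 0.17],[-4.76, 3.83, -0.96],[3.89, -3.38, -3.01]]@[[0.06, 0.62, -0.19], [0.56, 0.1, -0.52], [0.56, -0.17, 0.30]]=[[1.98, -1.75, -1.24], [1.32, -2.41, -1.38], [-3.34, 2.59, 0.12]]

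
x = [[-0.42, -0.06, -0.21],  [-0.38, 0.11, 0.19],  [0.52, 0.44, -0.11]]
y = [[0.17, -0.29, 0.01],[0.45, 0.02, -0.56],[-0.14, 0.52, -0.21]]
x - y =[[-0.59, 0.23, -0.22], [-0.83, 0.09, 0.75], [0.66, -0.08, 0.1]]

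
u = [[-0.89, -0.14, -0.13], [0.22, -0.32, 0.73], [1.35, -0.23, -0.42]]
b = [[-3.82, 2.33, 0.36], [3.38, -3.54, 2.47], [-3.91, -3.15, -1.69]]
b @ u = [[4.40,-0.29,2.05], [-0.45,0.09,-4.06], [0.51,1.94,-1.08]]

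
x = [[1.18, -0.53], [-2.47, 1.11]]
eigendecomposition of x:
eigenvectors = [[0.43, 0.41], [-0.90, 0.91]]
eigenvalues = [2.29, 0.0]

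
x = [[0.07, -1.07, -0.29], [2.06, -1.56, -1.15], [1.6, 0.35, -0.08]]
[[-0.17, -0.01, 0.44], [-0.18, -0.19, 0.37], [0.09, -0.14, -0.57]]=x @ [[0.02, -0.09, -0.31], [0.17, -0.0, -0.31], [-0.04, -0.0, -0.46]]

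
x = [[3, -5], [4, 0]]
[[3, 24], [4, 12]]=x @ [[1, 3], [0, -3]]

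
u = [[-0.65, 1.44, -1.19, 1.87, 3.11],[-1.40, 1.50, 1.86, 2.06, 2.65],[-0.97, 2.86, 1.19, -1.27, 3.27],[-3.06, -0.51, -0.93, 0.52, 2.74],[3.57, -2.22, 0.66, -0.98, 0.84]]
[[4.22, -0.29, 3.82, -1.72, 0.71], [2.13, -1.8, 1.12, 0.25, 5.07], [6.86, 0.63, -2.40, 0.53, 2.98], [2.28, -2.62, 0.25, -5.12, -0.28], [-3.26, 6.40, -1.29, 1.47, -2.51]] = u@[[-0.23,1.36,0.37,0.89,-0.34], [1.46,-0.24,0.29,0.77,0.69], [-0.62,-0.03,-0.89,0.77,1.29], [-0.59,-0.53,1.40,0.1,0.6], [0.75,0.61,-0.01,-0.49,-0.03]]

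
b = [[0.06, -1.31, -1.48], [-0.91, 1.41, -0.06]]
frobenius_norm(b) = 2.59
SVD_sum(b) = [[0.47, -1.52, -0.92], [-0.35, 1.13, 0.69]] + [[-0.41,0.21,-0.56],  [-0.56,0.28,-0.75]]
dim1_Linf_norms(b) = [1.48, 1.41]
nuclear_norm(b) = 3.51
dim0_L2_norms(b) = [0.91, 1.92, 1.48]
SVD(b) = [[-0.8, 0.60], [0.60, 0.80]] @ diag([2.293041946693345, 1.2132018095538735]) @ [[-0.26, 0.83, 0.50], [-0.57, 0.29, -0.77]]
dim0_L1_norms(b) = [0.97, 2.72, 1.54]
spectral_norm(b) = 2.29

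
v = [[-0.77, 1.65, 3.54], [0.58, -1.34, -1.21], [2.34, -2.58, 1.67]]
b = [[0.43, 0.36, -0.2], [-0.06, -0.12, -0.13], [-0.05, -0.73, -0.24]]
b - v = [[1.2, -1.29, -3.74], [-0.64, 1.22, 1.08], [-2.39, 1.85, -1.91]]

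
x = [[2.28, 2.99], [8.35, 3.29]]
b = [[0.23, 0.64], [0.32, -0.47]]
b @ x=[[5.87, 2.79], [-3.19, -0.59]]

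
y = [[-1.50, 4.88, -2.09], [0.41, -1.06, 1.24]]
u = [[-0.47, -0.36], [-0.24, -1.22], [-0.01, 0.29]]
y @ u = [[-0.45, -6.02], [0.05, 1.51]]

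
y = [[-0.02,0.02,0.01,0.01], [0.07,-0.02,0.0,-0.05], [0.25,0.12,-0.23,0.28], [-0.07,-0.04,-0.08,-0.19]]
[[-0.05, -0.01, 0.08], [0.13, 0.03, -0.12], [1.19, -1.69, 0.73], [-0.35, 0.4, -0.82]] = y @ [[2.73, -1.56, 0.8], [0.31, -2.18, 2.30], [-0.74, 2.11, 2.13], [1.06, -1.96, 2.64]]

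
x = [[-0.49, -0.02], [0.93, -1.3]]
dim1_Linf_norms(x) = [0.49, 1.3]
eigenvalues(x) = [-0.51, -1.28]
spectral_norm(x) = 1.62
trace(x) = -1.79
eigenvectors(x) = [[0.65, 0.03],[0.76, 1.0]]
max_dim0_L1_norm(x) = 1.42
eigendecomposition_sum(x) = [[-0.53, 0.01], [-0.63, 0.02]] + [[0.04, -0.03], [1.56, -1.32]]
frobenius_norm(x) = 1.67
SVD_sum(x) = [[-0.18, 0.23], [0.99, -1.26]] + [[-0.31,  -0.25], [-0.06,  -0.04]]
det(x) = 0.66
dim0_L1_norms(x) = [1.42, 1.32]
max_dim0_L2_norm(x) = 1.3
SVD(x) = [[-0.18, 0.98], [0.98, 0.18]] @ diag([1.622376122058276, 0.4040986495586815]) @ [[0.62,-0.79], [-0.79,-0.62]]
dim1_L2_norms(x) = [0.49, 1.6]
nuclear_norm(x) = 2.03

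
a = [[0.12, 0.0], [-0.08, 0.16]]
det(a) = 0.019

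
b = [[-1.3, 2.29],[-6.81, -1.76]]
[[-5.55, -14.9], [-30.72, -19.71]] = b @ [[4.48, 3.99],[0.12, -4.24]]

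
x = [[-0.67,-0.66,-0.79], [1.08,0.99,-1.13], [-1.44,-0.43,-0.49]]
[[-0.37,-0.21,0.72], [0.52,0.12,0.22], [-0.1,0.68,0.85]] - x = [[0.30, 0.45, 1.51], [-0.56, -0.87, 1.35], [1.34, 1.11, 1.34]]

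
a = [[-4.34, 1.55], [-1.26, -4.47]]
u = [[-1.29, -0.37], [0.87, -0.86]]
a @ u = [[6.95, 0.27], [-2.26, 4.31]]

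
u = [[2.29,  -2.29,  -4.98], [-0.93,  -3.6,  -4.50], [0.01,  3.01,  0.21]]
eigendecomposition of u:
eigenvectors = [[(0.99+0j), 0.27-0.32j, 0.27+0.32j], [-0.08+0.00j, (0.72+0j), 0.72-0.00j], [-0.09+0.00j, (-0.31-0.46j), -0.31+0.46j]]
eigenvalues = [(2.91+0j), (-2.01+3.26j), (-2.01-3.26j)]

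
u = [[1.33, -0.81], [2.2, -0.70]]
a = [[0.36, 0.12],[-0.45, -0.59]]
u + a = [[1.69, -0.69], [1.75, -1.29]]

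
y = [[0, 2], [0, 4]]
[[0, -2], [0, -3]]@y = [[0, -8], [0, -12]]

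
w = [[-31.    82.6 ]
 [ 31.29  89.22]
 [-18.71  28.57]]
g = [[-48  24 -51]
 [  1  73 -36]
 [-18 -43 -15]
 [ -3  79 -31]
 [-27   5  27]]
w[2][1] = 28.57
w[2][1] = 28.57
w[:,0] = [-31.0, 31.29, -18.71]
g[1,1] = 73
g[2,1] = -43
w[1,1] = 89.22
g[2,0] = -18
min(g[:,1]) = -43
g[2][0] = -18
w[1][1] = 89.22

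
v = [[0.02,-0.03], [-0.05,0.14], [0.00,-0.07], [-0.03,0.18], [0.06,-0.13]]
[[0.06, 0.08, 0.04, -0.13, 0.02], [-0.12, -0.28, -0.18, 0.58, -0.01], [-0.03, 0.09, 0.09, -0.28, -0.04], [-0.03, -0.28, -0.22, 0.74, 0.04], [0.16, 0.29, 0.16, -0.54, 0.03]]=v @ [[3.53,2.18,0.03,-0.15,1.66],[0.43,-1.22,-1.24,4.07,0.5]]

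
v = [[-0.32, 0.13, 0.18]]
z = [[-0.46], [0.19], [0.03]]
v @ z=[[0.18]]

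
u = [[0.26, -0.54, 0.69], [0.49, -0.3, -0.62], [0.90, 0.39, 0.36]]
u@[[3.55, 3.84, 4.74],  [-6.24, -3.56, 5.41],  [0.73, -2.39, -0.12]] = [[4.80, 1.27, -1.77], [3.16, 4.43, 0.77], [1.02, 1.21, 6.33]]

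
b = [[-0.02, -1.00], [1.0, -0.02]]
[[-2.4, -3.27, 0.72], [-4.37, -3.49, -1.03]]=b @ [[-4.32, -3.42, -1.04], [2.49, 3.34, -0.7]]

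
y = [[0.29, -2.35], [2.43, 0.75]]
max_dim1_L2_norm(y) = 2.54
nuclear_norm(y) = 4.89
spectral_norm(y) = 2.68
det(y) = 5.93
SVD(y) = [[0.56, -0.83], [-0.83, -0.56]] @ diag([2.679367312325577, 2.212462611128427]) @ [[-0.69,  -0.72], [-0.72,  0.69]]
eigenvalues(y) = [(0.52+2.38j), (0.52-2.38j)]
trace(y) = 1.04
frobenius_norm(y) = 3.47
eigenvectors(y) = [[0.07-0.70j, (0.07+0.7j)], [-0.71+0.00j, -0.71-0.00j]]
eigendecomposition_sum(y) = [[(0.14+1.21j), (-1.18+0.26j)],[1.22-0.27j, 0.37+1.16j]] + [[0.15-1.21j, (-1.18-0.26j)], [1.22+0.27j, (0.37-1.16j)]]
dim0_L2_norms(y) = [2.45, 2.47]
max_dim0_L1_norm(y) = 3.1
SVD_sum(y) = [[-1.04,-1.08], [1.54,1.60]] + [[1.33, -1.27], [0.89, -0.85]]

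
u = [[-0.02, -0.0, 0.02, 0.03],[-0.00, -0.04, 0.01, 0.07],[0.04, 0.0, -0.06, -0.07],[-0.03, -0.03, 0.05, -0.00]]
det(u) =0.000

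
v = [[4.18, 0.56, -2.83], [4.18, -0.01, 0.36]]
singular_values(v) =[6.22, 2.18]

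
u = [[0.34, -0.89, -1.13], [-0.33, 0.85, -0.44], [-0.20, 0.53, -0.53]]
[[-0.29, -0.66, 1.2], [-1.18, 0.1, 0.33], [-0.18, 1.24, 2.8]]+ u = [[0.05, -1.55, 0.07], [-1.51, 0.95, -0.11], [-0.38, 1.77, 2.27]]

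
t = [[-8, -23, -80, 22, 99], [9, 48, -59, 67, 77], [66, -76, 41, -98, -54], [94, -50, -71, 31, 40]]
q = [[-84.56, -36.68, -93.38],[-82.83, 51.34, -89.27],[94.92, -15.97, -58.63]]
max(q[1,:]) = 51.34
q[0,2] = -93.38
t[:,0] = [-8, 9, 66, 94]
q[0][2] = -93.38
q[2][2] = -58.63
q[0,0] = -84.56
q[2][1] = -15.97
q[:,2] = [-93.38, -89.27, -58.63]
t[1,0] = 9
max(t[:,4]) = 99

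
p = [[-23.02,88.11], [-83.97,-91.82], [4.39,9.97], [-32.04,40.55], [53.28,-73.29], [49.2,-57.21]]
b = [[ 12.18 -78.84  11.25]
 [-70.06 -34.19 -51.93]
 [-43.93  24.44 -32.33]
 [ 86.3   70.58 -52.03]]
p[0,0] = -23.02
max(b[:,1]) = 70.58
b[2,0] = -43.93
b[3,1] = 70.58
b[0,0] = 12.18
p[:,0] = [-23.02, -83.97, 4.39, -32.04, 53.28, 49.2]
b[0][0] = 12.18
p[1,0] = -83.97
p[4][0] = 53.28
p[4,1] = -73.29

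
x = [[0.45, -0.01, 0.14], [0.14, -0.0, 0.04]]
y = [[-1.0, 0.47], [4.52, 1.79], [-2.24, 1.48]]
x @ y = [[-0.81, 0.4], [-0.23, 0.12]]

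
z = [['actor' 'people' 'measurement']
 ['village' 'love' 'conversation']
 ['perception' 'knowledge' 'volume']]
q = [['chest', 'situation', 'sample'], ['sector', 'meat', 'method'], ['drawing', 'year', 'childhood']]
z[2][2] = 'volume'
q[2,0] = 'drawing'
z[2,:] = ['perception', 'knowledge', 'volume']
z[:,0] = ['actor', 'village', 'perception']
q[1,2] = 'method'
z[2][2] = 'volume'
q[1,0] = 'sector'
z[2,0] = 'perception'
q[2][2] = 'childhood'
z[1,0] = 'village'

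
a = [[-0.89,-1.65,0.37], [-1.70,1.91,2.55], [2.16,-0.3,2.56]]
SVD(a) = [[-0.08,0.00,-1.0], [0.82,0.57,-0.06], [0.57,-0.82,-0.04]] @ diag([3.831608405885853, 3.119819944554752, 1.893885038090552]) @ [[-0.03, 0.40, 0.92], [-0.88, 0.43, -0.21], [0.48, 0.81, -0.34]]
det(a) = -22.64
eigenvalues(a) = [(-2.16+0j), (2.87+1.5j), (2.87-1.5j)]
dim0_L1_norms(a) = [4.75, 3.86, 5.48]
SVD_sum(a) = [[0.01, -0.12, -0.27], [-0.08, 1.25, 2.88], [-0.06, 0.86, 1.99]] + [[-0.00, 0.00, -0.00], [-1.56, 0.76, -0.37], [2.26, -1.10, 0.54]] + [[-0.9, -1.53, 0.64], [-0.06, -0.10, 0.04], [-0.04, -0.07, 0.03]]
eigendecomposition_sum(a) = [[-1.57-0.00j, -0.60+0.00j, 0.45-0.00j],[-1.06-0.00j, (-0.41+0j), 0.30-0.00j],[(0.65+0j), (0.25-0j), -0.19+0.00j]] + [[0.34+0.31j, -0.52+0.03j, -0.04+0.80j], [(-0.32-1.11j), 1.16+0.62j, (1.12-1.66j)], [0.76-0.40j, (-0.27+0.93j), (1.37+0.57j)]] + [[(0.34-0.31j), (-0.52-0.03j), (-0.04-0.8j)], [(-0.32+1.11j), 1.16-0.62j, (1.12+1.66j)], [0.76+0.40j, (-0.27-0.93j), 1.37-0.57j]]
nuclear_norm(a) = 8.85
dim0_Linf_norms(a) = [2.16, 1.91, 2.56]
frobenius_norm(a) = 5.29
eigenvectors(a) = [[0.78+0.00j, 0.26-0.16j, 0.26+0.16j],[(0.53+0j), (-0.77+0j), (-0.77-0j)],[-0.32+0.00j, -0.11-0.55j, -0.11+0.55j]]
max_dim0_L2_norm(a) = 3.63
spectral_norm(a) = 3.83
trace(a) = 3.58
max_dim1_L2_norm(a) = 3.61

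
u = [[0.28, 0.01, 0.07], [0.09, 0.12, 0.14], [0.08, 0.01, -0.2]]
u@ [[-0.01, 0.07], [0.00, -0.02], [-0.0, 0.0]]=[[-0.00, 0.02], [-0.0, 0.00], [-0.0, 0.01]]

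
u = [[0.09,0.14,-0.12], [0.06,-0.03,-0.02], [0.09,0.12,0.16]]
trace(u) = 0.22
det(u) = -0.00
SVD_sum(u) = [[0.06, 0.09, 0.04], [0.0, 0.00, 0.0], [0.11, 0.15, 0.06]] + [[0.03, 0.05, -0.16], [0.0, 0.01, -0.02], [-0.02, -0.03, 0.1]] + [[-0.01, 0.0, 0.0],[0.05, -0.04, -0.00],[0.0, -0.0, -0.00]]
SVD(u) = [[0.52, -0.85, 0.10], [0.01, -0.11, -0.99], [0.85, 0.52, -0.05]] @ diag([0.22704823856413633, 0.19769156057322632, 0.06683669832543648]) @ [[0.55,0.77,0.33],[-0.18,-0.27,0.95],[-0.82,0.58,0.01]]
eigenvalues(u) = [(-0.08+0j), (0.15+0.12j), (0.15-0.12j)]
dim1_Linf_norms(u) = [0.14, 0.06, 0.16]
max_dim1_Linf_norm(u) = 0.16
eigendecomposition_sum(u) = [[(-0.02-0j), 0.06-0.00j, (-0-0j)], [(0.02+0j), -0.06+0.00j, 0j], [(-0-0j), 0.01-0.00j, (-0-0j)]] + [[0.05+0.05j, (0.04+0.06j), -0.06+0.07j], [0.02+0.01j, (0.02+0.01j), -0.01+0.02j], [(0.05-0.07j), (0.06-0.05j), 0.08+0.05j]] + [[(0.05-0.05j), 0.04-0.06j, (-0.06-0.07j)], [0.02-0.01j, 0.02-0.01j, (-0.01-0.02j)], [(0.05+0.07j), (0.06+0.05j), (0.08-0.05j)]]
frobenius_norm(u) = 0.31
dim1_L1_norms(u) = [0.35, 0.11, 0.37]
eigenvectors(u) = [[-0.67+0.00j, 0.10-0.66j, 0.10+0.66j],  [(0.73+0j), (-0.02-0.2j), (-0.02+0.2j)],  [(-0.11+0j), -0.72+0.00j, -0.72-0.00j]]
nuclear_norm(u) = 0.49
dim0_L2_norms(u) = [0.14, 0.19, 0.2]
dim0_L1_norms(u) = [0.24, 0.29, 0.3]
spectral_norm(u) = 0.23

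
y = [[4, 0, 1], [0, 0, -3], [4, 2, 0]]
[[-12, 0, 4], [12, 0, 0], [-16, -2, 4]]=y@[[-2, 0, 1], [-4, -1, 0], [-4, 0, 0]]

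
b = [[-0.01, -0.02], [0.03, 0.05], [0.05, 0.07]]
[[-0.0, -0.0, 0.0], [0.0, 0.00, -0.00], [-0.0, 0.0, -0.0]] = b @ [[-0.03, -0.02, 0.09], [0.02, 0.02, -0.07]]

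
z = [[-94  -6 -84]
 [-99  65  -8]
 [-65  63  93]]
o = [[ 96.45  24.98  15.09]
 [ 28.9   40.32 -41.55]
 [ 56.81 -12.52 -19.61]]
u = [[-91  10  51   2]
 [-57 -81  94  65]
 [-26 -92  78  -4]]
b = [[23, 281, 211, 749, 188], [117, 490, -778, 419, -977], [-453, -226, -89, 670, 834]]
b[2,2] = -89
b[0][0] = 23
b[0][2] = 211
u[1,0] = -57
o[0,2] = 15.09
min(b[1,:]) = -977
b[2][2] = -89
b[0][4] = 188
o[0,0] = 96.45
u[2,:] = [-26, -92, 78, -4]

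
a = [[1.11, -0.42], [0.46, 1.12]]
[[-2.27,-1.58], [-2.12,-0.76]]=a @ [[-2.39, -1.45], [-0.91, -0.08]]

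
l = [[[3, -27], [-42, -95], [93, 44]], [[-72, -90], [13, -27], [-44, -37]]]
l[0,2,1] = 44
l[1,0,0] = -72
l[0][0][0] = 3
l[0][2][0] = 93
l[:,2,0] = [93, -44]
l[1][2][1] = -37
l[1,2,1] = -37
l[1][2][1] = -37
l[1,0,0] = -72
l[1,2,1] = -37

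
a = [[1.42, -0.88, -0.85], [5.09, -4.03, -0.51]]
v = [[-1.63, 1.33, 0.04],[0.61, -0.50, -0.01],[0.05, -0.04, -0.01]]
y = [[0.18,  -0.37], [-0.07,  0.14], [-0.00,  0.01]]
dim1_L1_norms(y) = [0.55, 0.21, 0.01]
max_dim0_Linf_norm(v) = 1.63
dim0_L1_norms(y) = [0.25, 0.52]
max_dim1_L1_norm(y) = 0.55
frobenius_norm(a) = 6.78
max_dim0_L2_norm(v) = 1.74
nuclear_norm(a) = 7.46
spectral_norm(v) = 2.25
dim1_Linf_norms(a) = [1.42, 5.09]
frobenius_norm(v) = 2.25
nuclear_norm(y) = 0.44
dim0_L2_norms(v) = [1.74, 1.42, 0.04]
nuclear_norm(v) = 2.26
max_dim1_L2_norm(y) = 0.41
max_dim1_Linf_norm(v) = 1.63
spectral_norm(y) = 0.44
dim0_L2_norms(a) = [5.28, 4.12, 0.99]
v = y @ a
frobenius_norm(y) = 0.44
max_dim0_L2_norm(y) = 0.4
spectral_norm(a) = 6.74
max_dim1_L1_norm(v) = 3.0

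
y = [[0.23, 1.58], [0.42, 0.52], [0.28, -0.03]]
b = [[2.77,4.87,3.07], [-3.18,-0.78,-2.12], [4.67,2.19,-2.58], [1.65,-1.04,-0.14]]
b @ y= [[3.54,6.82], [-1.65,-5.37], [1.27,8.59], [-0.1,2.07]]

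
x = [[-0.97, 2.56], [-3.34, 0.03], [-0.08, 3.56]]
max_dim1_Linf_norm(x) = 3.56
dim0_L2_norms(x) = [3.48, 4.38]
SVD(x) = [[0.61, 0.02],[0.25, 0.94],[0.75, -0.33]] @ diag([4.498799333424255, 3.3304360912020927]) @ [[-0.33, 0.94], [-0.94, -0.33]]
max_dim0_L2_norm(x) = 4.38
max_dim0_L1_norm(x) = 6.15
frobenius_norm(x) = 5.60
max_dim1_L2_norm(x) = 3.56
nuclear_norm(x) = 7.83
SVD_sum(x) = [[-0.91,2.58],[-0.38,1.07],[-1.13,3.19]] + [[-0.06, -0.02], [-2.96, -1.04], [1.05, 0.37]]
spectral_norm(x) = 4.50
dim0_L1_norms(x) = [4.39, 6.15]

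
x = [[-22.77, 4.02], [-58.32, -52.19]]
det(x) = 1422.81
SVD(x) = [[-0.19, -0.98], [-0.98, 0.19]] @ diag([79.626407759767, 17.868603394650535]) @ [[0.77,0.63], [0.63,-0.77]]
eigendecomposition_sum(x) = [[-11.39+66.99j, (2.01+17.73j)], [-29.16-257.16j, -26.09-62.74j]] + [[(-11.38-66.99j), (2.01-17.73j)], [(-29.16+257.16j), (-26.1+62.74j)]]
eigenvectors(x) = [[(-0.24-0.07j), (-0.24+0.07j)], [(0.97+0j), (0.97-0j)]]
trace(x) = -74.96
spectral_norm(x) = 79.63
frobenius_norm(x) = 81.61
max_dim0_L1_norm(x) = 81.09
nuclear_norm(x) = 97.50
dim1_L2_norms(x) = [23.12, 78.26]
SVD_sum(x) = [[-11.64, -9.55], [-60.46, -49.58]] + [[-11.13, 13.57], [2.14, -2.61]]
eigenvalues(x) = [(-37.48+4.25j), (-37.48-4.25j)]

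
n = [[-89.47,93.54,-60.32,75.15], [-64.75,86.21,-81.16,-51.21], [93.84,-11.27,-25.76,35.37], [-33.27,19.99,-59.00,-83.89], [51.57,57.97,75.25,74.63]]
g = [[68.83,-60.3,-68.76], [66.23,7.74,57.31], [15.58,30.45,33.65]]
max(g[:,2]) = 57.31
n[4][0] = 51.57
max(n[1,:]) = 86.21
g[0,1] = -60.3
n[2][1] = -11.27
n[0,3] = 75.15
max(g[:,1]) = 30.45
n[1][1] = 86.21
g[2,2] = 33.65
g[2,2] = 33.65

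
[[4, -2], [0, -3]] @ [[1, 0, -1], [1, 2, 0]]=[[2, -4, -4], [-3, -6, 0]]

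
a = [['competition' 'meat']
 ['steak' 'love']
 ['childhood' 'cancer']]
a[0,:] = ['competition', 'meat']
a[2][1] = 'cancer'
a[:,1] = ['meat', 'love', 'cancer']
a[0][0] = 'competition'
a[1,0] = 'steak'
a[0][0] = 'competition'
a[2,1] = 'cancer'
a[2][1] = 'cancer'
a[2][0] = 'childhood'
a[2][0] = 'childhood'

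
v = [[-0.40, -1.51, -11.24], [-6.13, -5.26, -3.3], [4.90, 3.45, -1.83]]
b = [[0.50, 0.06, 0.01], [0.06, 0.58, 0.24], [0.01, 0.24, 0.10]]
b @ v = [[-0.52, -1.04, -5.84], [-2.4, -2.31, -3.03], [-0.99, -0.93, -1.09]]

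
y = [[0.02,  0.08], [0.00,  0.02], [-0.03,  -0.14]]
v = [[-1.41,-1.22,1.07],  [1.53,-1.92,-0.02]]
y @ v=[[0.09,  -0.18,  0.02], [0.03,  -0.04,  -0.0], [-0.17,  0.31,  -0.03]]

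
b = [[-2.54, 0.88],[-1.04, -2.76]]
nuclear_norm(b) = 5.64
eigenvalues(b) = [(-2.65+0.95j), (-2.65-0.95j)]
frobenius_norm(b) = 3.99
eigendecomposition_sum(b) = [[-1.27+0.63j, (0.44+1.23j)],[(-0.52-1.45j), -1.38+0.32j]] + [[-1.27-0.63j, (0.44-1.23j)], [(-0.52+1.45j), (-1.38-0.32j)]]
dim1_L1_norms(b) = [3.42, 3.8]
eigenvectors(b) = [[-0.08-0.67j,-0.08+0.67j], [0.74+0.00j,(0.74-0j)]]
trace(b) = -5.30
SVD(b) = [[0.14, 0.99], [0.99, -0.14]] @ diag([2.954542689692084, 2.6825132795173756]) @ [[-0.47, -0.88], [-0.88, 0.47]]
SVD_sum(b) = [[-0.19, -0.37], [-1.37, -2.58]] + [[-2.35,1.25], [0.33,-0.18]]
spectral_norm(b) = 2.95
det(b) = 7.93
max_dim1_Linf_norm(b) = 2.76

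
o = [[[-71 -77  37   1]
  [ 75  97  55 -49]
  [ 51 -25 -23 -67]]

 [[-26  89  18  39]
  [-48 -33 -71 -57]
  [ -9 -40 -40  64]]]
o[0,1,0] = 75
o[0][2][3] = -67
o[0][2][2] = -23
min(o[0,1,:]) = -49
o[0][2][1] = -25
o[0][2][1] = -25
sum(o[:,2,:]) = -89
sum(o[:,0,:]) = 10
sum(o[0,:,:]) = 4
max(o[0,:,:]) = 97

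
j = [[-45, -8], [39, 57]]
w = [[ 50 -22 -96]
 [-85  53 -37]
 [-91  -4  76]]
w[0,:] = [50, -22, -96]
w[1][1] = 53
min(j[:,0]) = -45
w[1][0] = -85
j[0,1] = -8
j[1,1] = 57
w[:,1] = [-22, 53, -4]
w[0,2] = -96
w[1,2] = -37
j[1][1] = 57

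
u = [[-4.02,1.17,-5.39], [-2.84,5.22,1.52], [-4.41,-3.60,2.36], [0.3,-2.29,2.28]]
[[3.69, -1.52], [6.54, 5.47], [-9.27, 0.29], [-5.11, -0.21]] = u @ [[0.41, -0.29], [1.66, 0.70], [-0.63, 0.65]]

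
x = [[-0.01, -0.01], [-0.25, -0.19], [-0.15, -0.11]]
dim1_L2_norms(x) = [0.01, 0.31, 0.19]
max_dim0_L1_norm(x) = 0.41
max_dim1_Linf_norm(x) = 0.25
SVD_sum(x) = [[-0.01, -0.01], [-0.25, -0.19], [-0.15, -0.11]] + [[0.0, -0.0], [0.00, -0.0], [-0.0, 0.0]]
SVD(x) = [[-0.04,0.58], [-0.86,0.39], [-0.51,-0.71]] @ diag([0.3652240472966501, 0.0033756890043781886]) @ [[0.8, 0.60], [0.6, -0.8]]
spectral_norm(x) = 0.37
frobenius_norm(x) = 0.37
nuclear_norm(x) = 0.37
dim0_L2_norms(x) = [0.29, 0.22]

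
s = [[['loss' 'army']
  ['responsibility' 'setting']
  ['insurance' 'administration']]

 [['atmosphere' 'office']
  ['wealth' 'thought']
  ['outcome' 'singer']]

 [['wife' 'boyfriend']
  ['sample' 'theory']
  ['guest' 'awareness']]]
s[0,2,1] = 'administration'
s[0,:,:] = [['loss', 'army'], ['responsibility', 'setting'], ['insurance', 'administration']]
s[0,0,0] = 'loss'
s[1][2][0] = 'outcome'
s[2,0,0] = 'wife'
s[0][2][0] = 'insurance'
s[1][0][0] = 'atmosphere'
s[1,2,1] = 'singer'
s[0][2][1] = 'administration'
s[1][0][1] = 'office'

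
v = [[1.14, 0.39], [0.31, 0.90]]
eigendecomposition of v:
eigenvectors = [[0.84, -0.62], [0.54, 0.78]]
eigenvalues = [1.39, 0.65]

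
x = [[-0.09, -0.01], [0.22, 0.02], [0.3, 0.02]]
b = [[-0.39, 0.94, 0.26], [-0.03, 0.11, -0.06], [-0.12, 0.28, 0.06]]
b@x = [[0.32, 0.03],[0.01, 0.00],[0.09, 0.01]]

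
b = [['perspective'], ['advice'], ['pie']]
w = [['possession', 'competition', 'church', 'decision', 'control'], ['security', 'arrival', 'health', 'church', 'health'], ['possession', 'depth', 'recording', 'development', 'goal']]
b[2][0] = 'pie'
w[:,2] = ['church', 'health', 'recording']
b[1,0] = 'advice'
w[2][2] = 'recording'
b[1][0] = 'advice'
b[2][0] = 'pie'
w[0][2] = 'church'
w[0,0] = 'possession'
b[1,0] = 'advice'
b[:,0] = ['perspective', 'advice', 'pie']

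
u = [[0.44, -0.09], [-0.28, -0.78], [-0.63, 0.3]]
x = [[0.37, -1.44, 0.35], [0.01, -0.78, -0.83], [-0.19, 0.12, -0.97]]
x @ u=[[0.35, 1.19], [0.75, 0.36], [0.49, -0.37]]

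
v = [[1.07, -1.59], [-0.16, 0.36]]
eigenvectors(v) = [[0.99, 0.85], [-0.16, 0.52]]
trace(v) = 1.43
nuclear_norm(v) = 2.02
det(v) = 0.13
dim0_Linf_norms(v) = [1.07, 1.59]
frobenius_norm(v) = 1.96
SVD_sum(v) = [[1.06, -1.60], [-0.21, 0.32]] + [[0.01, 0.01], [0.05, 0.04]]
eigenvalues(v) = [1.33, 0.1]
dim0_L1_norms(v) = [1.23, 1.95]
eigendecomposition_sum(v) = [[1.05, -1.72], [-0.17, 0.28]] + [[0.02, 0.13],  [0.01, 0.08]]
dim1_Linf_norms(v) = [1.59, 0.36]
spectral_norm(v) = 1.96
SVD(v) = [[-0.98,0.2], [0.2,0.98]] @ diag([1.9554349036135068, 0.06689049058001915]) @ [[-0.55, 0.83], [0.83, 0.55]]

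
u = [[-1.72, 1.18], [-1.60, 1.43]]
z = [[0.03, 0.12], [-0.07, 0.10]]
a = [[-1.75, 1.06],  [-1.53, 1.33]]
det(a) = -0.71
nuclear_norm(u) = 3.18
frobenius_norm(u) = 2.99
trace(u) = -0.29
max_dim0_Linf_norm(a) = 1.75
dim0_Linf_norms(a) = [1.75, 1.33]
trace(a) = -0.42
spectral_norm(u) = 2.99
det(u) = -0.57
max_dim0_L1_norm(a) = 3.28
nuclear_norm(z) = 0.23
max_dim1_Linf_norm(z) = 0.12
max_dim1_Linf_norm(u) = 1.72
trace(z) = 0.13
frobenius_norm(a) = 2.88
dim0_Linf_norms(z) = [0.07, 0.12]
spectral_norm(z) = 0.16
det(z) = 0.01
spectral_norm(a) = 2.87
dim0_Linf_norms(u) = [1.72, 1.43]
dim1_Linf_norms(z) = [0.12, 0.1]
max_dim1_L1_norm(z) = 0.17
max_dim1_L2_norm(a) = 2.05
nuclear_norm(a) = 3.12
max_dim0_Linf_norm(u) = 1.72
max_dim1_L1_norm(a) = 2.86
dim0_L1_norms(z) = [0.1, 0.22]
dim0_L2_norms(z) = [0.08, 0.16]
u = z + a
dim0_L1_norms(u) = [3.32, 2.61]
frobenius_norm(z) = 0.17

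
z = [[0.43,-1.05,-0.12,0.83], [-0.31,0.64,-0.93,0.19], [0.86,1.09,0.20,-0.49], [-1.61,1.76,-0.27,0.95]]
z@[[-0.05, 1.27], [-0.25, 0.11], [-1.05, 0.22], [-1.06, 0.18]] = [[-0.51, 0.55], [0.63, -0.49], [-0.01, 1.17], [-1.08, -1.74]]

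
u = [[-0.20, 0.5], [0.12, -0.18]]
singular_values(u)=[0.58, 0.04]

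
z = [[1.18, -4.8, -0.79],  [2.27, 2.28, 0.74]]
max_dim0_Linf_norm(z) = 4.8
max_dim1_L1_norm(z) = 6.77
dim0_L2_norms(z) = [2.56, 5.31, 1.08]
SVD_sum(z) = [[0.07,  -4.79,  -0.93], [-0.03,  2.3,  0.45]] + [[1.11, -0.01, 0.14], [2.30, -0.02, 0.29]]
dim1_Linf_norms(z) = [4.8, 2.28]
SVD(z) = [[-0.90,  0.43], [0.43,  0.9]] @ diag([5.413915432008373, 2.5777741745664193]) @ [[-0.01, 0.98, 0.19],[0.99, -0.01, 0.13]]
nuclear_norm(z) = 7.99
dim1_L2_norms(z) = [5.01, 3.3]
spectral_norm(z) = 5.41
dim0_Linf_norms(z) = [2.27, 4.8, 0.79]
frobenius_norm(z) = 6.00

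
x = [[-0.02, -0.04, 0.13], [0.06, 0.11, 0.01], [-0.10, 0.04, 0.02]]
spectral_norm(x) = 0.15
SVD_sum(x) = [[-0.06, -0.06, 0.08],[0.04, 0.04, -0.06],[-0.02, -0.02, 0.03]] + [[0.01,  0.04,  0.04], [0.01,  0.07,  0.06], [0.00,  0.02,  0.02]] + [[0.03, -0.02, 0.01],[0.01, -0.0, 0.00],[-0.08, 0.04, -0.03]]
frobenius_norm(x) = 0.22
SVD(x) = [[-0.79, 0.47, 0.38], [0.54, 0.84, 0.07], [-0.29, 0.26, -0.92]] @ diag([0.15132307826198657, 0.11374218513207804, 0.10423071191686634]) @ [[0.51, 0.52, -0.68], [0.13, 0.74, 0.66], [0.85, -0.42, 0.31]]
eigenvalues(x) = [(-0+0.12j), (-0-0.12j), (0.12+0j)]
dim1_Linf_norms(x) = [0.13, 0.11, 0.1]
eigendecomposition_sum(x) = [[(-0.01+0.06j), -0.02-0.00j, (0.06+0j)], [(0.02-0.01j), 0.00+0.01j, (-0.01-0.02j)], [-0.05-0.01j, 0.00-0.02j, 0.06j]] + [[(-0.01-0.06j), (-0.02+0j), 0.06-0.00j], [0.02+0.01j, 0.00-0.01j, (-0.01+0.02j)], [-0.05+0.01j, 0.02j, -0.06j]] + [[-0j, (0.01+0j), 0.00+0.00j], [(0.02-0j), (0.1+0j), 0.04+0.00j], [(0.01-0j), 0.04+0.00j, 0.01+0.00j]]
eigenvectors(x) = [[0.73+0.00j, (0.73-0j), 0.05+0.00j], [(-0.15-0.22j), (-0.15+0.22j), (0.94+0j)], [(0.05+0.63j), 0.05-0.63j, (0.34+0j)]]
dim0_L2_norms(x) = [0.12, 0.12, 0.13]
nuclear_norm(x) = 0.37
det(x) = 0.00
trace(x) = 0.11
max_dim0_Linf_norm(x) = 0.13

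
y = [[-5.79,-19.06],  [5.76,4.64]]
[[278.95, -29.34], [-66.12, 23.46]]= y @ [[0.41, 3.75], [-14.76, 0.40]]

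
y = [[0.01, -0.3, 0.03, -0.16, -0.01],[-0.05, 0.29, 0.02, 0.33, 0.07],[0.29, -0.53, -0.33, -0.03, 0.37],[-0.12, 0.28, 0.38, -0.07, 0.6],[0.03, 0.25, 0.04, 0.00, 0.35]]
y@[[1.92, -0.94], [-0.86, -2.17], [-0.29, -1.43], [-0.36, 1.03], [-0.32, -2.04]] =[[0.33, 0.45], [-0.49, -0.41], [1.00, 0.56], [-0.75, -2.33], [-0.28, -1.34]]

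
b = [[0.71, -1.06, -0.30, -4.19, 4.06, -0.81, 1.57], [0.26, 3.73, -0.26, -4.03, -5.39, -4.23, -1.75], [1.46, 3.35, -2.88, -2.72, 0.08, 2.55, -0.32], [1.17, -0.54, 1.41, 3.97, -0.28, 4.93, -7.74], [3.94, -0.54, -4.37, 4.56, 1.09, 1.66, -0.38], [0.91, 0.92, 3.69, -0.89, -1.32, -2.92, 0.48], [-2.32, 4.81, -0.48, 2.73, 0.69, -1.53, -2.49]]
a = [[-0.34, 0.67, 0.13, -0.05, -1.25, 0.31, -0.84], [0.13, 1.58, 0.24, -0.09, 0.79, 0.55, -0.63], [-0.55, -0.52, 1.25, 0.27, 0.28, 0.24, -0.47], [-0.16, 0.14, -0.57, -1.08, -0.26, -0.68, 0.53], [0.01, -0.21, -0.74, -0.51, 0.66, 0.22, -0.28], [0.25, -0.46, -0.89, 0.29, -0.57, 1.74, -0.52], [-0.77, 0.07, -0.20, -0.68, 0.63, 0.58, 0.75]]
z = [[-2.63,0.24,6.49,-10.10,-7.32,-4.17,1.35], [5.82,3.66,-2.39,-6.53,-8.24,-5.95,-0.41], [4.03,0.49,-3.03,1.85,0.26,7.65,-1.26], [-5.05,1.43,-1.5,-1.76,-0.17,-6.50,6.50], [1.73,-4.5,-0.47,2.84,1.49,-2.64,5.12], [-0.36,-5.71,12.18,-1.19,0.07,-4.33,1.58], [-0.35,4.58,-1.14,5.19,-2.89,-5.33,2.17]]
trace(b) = 1.21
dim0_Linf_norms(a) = [0.77, 1.58, 1.25, 1.08, 1.25, 1.74, 0.84]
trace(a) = 4.56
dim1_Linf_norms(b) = [4.19, 5.39, 3.35, 7.74, 4.56, 3.69, 4.81]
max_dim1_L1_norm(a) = 4.72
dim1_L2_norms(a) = [1.72, 1.98, 1.6, 1.53, 1.19, 2.18, 1.55]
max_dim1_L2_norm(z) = 14.96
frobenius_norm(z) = 31.48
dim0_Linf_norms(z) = [5.82, 5.71, 12.18, 10.1, 8.24, 7.65, 6.5]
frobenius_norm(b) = 19.75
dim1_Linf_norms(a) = [1.25, 1.58, 1.25, 1.08, 0.74, 1.74, 0.77]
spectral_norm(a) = 2.45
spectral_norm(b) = 12.44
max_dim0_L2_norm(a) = 2.08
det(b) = 245646.07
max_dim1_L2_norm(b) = 10.18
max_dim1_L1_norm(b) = 20.04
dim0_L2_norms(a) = [1.06, 1.87, 1.83, 1.43, 1.87, 2.08, 1.59]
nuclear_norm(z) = 70.08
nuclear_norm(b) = 47.00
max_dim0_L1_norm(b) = 23.09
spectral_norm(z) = 20.82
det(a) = 4.65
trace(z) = -4.43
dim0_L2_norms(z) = [9.26, 9.46, 14.46, 13.7, 11.5, 14.41, 8.9]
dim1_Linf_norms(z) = [10.1, 8.24, 7.65, 6.5, 5.12, 12.18, 5.33]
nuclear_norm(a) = 10.76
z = a @ b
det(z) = 1142951.33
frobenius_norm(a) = 4.51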